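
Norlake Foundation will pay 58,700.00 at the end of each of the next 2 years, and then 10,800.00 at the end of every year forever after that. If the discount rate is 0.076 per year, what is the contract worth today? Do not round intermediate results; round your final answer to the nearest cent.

PV of 2-year annuity: 58,700.00 × [1 − (1+0.076)^−2] / 0.076 = 105254.55701
Perpetuity value at year 2: 10,800.00 / 0.076 = 142105.26316
PV of perpetuity: 142105.26316 / (1+0.076)^2 = 122739.85914
Total PV = 105254.55701 + 122739.85914 = 227994.41615

227994.42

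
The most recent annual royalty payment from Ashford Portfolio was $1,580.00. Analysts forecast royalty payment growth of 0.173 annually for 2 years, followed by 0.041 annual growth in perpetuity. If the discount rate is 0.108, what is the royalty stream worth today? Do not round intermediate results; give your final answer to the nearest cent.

D_1 = 1853.34000
D_2 = 2173.96782
Terminal value at year 2: TV = D_2×(1+g_2)/(r−g_2) = 2263.10050/0.067 = 33777.61941
P_0 = D_1/(1+r)^1 + D_2/(1+r)^2 + TV/(1+r)^2
    = 1672.68953 + 1770.81662 + 27513.73292 = 30957.23908

$30957.24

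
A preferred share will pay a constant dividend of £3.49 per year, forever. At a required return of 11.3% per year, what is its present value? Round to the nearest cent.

£30.88

Level perpetuity: PV = C / r = £3.49 / 0.113 = £30.88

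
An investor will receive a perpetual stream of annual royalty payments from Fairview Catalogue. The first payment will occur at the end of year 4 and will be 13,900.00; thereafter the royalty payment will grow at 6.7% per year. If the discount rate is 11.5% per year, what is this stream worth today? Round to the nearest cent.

208905.06

Value at end of year 3: C₁ / (r − g) = 13,900.00 / (0.115 − 0.067) = 289,583.3333
Discount to today: PV = 289,583.3333 / (1 + 0.115)^3 = 289,583.3333 / 1.386196 = 208,905.06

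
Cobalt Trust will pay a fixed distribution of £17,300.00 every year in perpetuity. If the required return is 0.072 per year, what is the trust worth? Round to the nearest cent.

£240277.78

Level perpetuity: PV = C / r = £17,300.00 / 0.072 = £240,277.78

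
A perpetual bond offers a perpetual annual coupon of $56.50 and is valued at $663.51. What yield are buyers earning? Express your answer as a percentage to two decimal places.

8.52%

P = C/r ⇒ r = C/P = $56.50/$663.51 = 0.085153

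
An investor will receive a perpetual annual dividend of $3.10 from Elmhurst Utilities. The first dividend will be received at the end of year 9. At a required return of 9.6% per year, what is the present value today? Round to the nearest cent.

Value at end of year 8: C / r = $3.10 / 0.096 = $32.2917
Discount to today: PV = $32.2917 / (1 + 0.096)^8 = $32.2917 / 2.082018 = $15.51

$15.51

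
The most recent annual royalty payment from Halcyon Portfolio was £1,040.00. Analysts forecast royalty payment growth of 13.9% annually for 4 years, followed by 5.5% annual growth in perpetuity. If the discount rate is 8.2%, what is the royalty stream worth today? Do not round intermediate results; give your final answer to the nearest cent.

£54638.35

D_1 = 1184.56000
D_2 = 1349.21384
D_3 = 1536.75456
D_4 = 1750.36345
Terminal value at year 4: TV = D_4×(1+g_2)/(r−g_2) = 1846.63344/0.027 = 68393.83103
P_0 = D_1/(1+r)^1 + D_2/(1+r)^2 + D_3/(1+r)^3 + D_4/(1+r)^4 + TV/(1+r)^4
    = 1094.78743 + 1152.46108 + 1213.17298 + 1277.08320 + 49900.84364 = 54638.34833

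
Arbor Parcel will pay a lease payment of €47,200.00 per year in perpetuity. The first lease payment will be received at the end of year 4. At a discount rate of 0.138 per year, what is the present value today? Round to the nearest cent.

Value at end of year 3: C / r = €47,200.00 / 0.138 = €342,028.9855
Discount to today: PV = €342,028.9855 / (1 + 0.138)^3 = €342,028.9855 / 1.473760 = €232,079.15

€232079.15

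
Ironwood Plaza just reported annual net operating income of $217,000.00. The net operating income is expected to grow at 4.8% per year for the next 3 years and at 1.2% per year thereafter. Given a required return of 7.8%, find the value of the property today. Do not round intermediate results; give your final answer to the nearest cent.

D_1 = 227416.00000
D_2 = 238331.96800
D_3 = 249771.90246
Terminal value at year 3: TV = D_3×(1+g_2)/(r−g_2) = 252769.16529/0.066 = 3829835.83778
P_0 = D_1/(1+r)^1 + D_2/(1+r)^2 + D_3/(1+r)^3 + TV/(1+r)^3
    = 210961.03896 + 205090.13806 + 199382.62031 + 3057200.17802 = 3672633.97535

$3672633.98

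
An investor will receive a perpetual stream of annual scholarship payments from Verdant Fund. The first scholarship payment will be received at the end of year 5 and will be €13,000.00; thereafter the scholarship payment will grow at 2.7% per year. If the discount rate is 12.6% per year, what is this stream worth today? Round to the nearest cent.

€81687.31

Value at end of year 4: C₁ / (r − g) = €13,000.00 / (0.126 − 0.027) = €131,313.1313
Discount to today: PV = €131,313.1313 / (1 + 0.126)^4 = €131,313.1313 / 1.607510 = €81,687.31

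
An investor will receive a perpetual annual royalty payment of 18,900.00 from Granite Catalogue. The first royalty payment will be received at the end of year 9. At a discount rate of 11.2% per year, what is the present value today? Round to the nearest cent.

72178.11

Value at end of year 8: C / r = 18,900.00 / 0.112 = 168,750.0000
Discount to today: PV = 168,750.0000 / (1 + 0.112)^8 = 168,750.0000 / 2.337967 = 72,178.11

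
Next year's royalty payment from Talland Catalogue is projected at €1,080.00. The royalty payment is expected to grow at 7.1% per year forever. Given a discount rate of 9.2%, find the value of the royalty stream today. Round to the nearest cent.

Growing perpetuity: P = D₁ / (r − g) = €1,080.0000 / (0.092 − 0.071) = €51,428.57

€51428.57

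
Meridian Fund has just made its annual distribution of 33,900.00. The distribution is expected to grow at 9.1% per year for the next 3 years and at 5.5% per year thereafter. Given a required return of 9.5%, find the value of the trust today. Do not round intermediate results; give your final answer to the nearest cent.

985308.55

D_1 = 36984.90000
D_2 = 40350.52590
D_3 = 44022.42376
Terminal value at year 3: TV = D_3×(1+g_2)/(r−g_2) = 46443.65706/0.04 = 1161091.42659
P_0 = D_1/(1+r)^1 + D_2/(1+r)^2 + D_3/(1+r)^3 + TV/(1+r)^3
    = 33776.16438 + 33652.78113 + 33529.84860 + 884349.75685 = 985308.55097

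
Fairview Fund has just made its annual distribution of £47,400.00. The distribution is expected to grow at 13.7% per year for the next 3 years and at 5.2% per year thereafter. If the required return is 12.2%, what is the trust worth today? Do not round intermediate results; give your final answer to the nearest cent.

£887344.44

D_1 = 53893.80000
D_2 = 61277.25060
D_3 = 69672.23393
Terminal value at year 3: TV = D_3×(1+g_2)/(r−g_2) = 73295.19010/0.07 = 1047074.14424
P_0 = D_1/(1+r)^1 + D_2/(1+r)^2 + D_3/(1+r)^3 + TV/(1+r)^3
    = 48033.68984 + 48675.85147 + 49326.59815 + 741308.30356 = 887344.44302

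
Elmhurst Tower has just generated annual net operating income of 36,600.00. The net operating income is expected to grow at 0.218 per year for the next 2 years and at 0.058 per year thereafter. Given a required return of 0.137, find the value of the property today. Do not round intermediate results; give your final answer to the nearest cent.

643695.98

D_1 = 44578.80000
D_2 = 54296.97840
Terminal value at year 2: TV = D_2×(1+g_2)/(r−g_2) = 57446.20315/0.079 = 727167.12845
P_0 = D_1/(1+r)^1 + D_2/(1+r)^2 + TV/(1+r)^2
    = 39207.38786 + 42000.52631 + 562488.06124 = 643695.97542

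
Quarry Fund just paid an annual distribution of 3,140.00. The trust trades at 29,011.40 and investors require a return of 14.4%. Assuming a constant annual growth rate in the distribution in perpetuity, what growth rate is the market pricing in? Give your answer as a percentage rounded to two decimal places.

P = D₀(1+g)/(r−g) ⇒ P(r−g) = D₀(1+g) ⇒ g(P+D₀) = P·r − D₀
g = (P·r − D₀)/(P + D₀) = (29,011.40×0.144 − 3,140.00) / (29,011.40 + 3,140.00) = 0.032274

3.23%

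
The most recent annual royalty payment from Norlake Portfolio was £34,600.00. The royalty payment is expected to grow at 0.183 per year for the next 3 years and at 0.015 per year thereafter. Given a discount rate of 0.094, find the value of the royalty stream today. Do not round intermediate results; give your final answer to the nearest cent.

£683728.28

D_1 = 40931.80000
D_2 = 48422.31940
D_3 = 57283.60385
Terminal value at year 3: TV = D_3×(1+g_2)/(r−g_2) = 58142.85791/0.079 = 735985.54314
P_0 = D_1/(1+r)^1 + D_2/(1+r)^2 + D_3/(1+r)^3 + TV/(1+r)^3
    = 37414.80804 + 40458.60870 + 43750.03116 + 562104.83074 = 683728.27864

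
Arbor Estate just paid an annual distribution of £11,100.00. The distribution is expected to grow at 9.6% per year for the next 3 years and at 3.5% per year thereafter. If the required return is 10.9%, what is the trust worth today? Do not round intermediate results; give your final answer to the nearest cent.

£182379.48

D_1 = 12165.60000
D_2 = 13333.49760
D_3 = 14613.51337
Terminal value at year 3: TV = D_3×(1+g_2)/(r−g_2) = 15124.98634/0.074 = 204391.70726
P_0 = D_1/(1+r)^1 + D_2/(1+r)^2 + D_3/(1+r)^3 + TV/(1+r)^3
    = 10969.88278 + 10841.29082 + 10714.20626 + 149854.10108 = 182379.48094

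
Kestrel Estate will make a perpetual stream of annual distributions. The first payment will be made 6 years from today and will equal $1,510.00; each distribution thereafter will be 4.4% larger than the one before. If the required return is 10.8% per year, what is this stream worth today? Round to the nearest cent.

Value at end of year 5: C₁ / (r − g) = $1,510.00 / (0.108 − 0.044) = $23,593.7500
Discount to today: PV = $23,593.7500 / (1 + 0.108)^5 = $23,593.7500 / 1.669932 = $14,128.57

$14128.57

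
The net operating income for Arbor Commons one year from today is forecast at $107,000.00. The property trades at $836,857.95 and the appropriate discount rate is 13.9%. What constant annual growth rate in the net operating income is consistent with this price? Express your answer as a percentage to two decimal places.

1.11%

P = D₁/(r−g) ⇒ g = r − D₁/P = 0.139 − $107,000.00/$836,857.95 = 0.011141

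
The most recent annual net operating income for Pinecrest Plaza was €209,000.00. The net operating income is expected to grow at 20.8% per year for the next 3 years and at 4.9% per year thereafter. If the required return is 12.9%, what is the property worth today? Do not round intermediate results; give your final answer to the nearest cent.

€4075907.12

D_1 = 252472.00000
D_2 = 304986.17600
D_3 = 368423.30061
Terminal value at year 3: TV = D_3×(1+g_2)/(r−g_2) = 386476.04234/0.08 = 4830950.52922
P_0 = D_1/(1+r)^1 + D_2/(1+r)^2 + D_3/(1+r)^3 + TV/(1+r)^3
    = 223624.44641 + 239272.21547 + 256014.91257 + 3356995.54104 = 4075907.11549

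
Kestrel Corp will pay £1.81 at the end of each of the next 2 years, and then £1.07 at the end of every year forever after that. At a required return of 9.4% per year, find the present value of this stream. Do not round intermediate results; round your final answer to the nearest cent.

PV of 2-year annuity: £1.81 × [1 − (1+0.094)^−2] / 0.094 = 3.16680
Perpetuity value at year 2: £1.07 / 0.094 = 11.38298
PV of perpetuity: 11.38298 / (1+0.094)^2 = 9.51089
Total PV = 3.16680 + 9.51089 = 12.67769

£12.68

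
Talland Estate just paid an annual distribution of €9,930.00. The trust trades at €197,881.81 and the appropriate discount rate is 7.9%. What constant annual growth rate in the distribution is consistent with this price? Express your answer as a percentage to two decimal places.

P = D₀(1+g)/(r−g) ⇒ P(r−g) = D₀(1+g) ⇒ g(P+D₀) = P·r − D₀
g = (P·r − D₀)/(P + D₀) = (€197,881.81×0.079 − €9,930.00) / (€197,881.81 + €9,930.00) = 0.027441

2.74%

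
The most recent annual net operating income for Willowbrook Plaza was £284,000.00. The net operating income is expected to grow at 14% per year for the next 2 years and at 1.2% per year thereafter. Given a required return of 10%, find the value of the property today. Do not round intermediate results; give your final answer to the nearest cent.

D_1 = 323760.00000
D_2 = 369086.40000
Terminal value at year 2: TV = D_2×(1+g_2)/(r−g_2) = 373515.43680/0.088 = 4244493.60000
P_0 = D_1/(1+r)^1 + D_2/(1+r)^2 + TV/(1+r)^2
    = 294327.27273 + 305030.08264 + 3507845.95041 = 4107203.30579

£4107203.31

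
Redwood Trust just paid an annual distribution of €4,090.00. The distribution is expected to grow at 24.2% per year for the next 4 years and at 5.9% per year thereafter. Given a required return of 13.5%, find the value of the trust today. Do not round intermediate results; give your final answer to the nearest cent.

D_1 = 5079.78000
D_2 = 6309.08676
D_3 = 7835.88576
D_4 = 9732.17011
Terminal value at year 4: TV = D_4×(1+g_2)/(r−g_2) = 10306.36815/0.076 = 135610.10717
P_0 = D_1/(1+r)^1 + D_2/(1+r)^2 + D_3/(1+r)^3 + D_4/(1+r)^4 + TV/(1+r)^4
    = 4475.57709 + 4897.50374 + 5359.20674 + 5864.43592 + 81716.28474 = 102313.00824

€102313.01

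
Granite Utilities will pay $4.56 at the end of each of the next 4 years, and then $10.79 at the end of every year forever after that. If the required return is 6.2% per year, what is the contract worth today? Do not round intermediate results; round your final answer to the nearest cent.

PV of 4-year annuity: $4.56 × [1 − (1+0.062)^−4] / 0.062 = 15.72879
Perpetuity value at year 4: $10.79 / 0.062 = 174.03226
PV of perpetuity: 174.03226 / (1+0.062)^4 = 136.81436
Total PV = 15.72879 + 136.81436 = 152.54315

$152.54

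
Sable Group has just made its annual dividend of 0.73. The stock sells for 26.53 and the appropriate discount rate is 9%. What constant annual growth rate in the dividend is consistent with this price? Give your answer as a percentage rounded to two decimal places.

P = D₀(1+g)/(r−g) ⇒ P(r−g) = D₀(1+g) ⇒ g(P+D₀) = P·r − D₀
g = (P·r − D₀)/(P + D₀) = (26.53×0.09 − 0.73) / (26.53 + 0.73) = 0.060811

6.08%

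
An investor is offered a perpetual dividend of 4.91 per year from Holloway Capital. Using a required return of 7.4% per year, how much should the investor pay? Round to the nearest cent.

Level perpetuity: PV = C / r = 4.91 / 0.074 = 66.35

66.35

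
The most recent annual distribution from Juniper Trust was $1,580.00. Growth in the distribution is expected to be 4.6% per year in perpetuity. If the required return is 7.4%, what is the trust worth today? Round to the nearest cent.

D₁ = D₀ × (1 + g) = $1,580.00 × 1.046 = $1,652.6800
Growing perpetuity: P = D₁ / (r − g) = $1,652.6800 / (0.074 − 0.046) = $59,024.29

$59024.29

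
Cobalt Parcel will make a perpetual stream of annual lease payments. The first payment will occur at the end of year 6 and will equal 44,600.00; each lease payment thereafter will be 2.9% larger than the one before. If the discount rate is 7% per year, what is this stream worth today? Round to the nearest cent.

775589.84

Value at end of year 5: C₁ / (r − g) = 44,600.00 / (0.07 − 0.029) = 1,087,804.8780
Discount to today: PV = 1,087,804.8780 / (1 + 0.07)^5 = 1,087,804.8780 / 1.402552 = 775,589.84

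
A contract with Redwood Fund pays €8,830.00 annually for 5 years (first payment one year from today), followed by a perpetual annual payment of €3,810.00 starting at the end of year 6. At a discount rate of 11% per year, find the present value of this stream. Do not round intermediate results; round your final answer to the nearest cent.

€53189.77

PV of 5-year annuity: €8,830.00 × [1 − (1+0.11)^−5] / 0.11 = 32634.77067
Perpetuity value at year 5: €3,810.00 / 0.11 = 34636.36364
PV of perpetuity: 34636.36364 / (1+0.11)^5 = 20554.99600
Total PV = 32634.77067 + 20554.99600 = 53189.76666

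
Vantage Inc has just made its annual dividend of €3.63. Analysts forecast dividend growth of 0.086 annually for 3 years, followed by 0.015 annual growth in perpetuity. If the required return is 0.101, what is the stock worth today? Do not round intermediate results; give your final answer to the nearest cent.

D_1 = 3.94218
D_2 = 4.28121
D_3 = 4.64939
Terminal value at year 3: TV = D_3×(1+g_2)/(r−g_2) = 4.71913/0.086 = 54.87363
P_0 = D_1/(1+r)^1 + D_2/(1+r)^2 + D_3/(1+r)^3 + TV/(1+r)^3
    = 3.58054 + 3.53176 + 3.48365 + 41.11514 = 51.71109

€51.71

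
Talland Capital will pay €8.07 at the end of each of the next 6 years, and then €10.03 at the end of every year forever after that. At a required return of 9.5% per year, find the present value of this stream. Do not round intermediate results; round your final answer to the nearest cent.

PV of 6-year annuity: €8.07 × [1 − (1+0.095)^−6] / 0.095 = 35.66799
Perpetuity value at year 6: €10.03 / 0.095 = 105.57895
PV of perpetuity: 105.57895 / (1+0.095)^6 = 61.24810
Total PV = 35.66799 + 61.24810 = 96.91609

€96.92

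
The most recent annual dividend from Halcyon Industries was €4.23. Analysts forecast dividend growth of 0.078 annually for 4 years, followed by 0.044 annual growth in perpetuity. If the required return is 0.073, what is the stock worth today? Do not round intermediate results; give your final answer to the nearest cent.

€172.26

D_1 = 4.55994
D_2 = 4.91562
D_3 = 5.29903
D_4 = 5.71236
Terminal value at year 4: TV = D_4×(1+g_2)/(r−g_2) = 5.96370/0.029 = 205.64488
P_0 = D_1/(1+r)^1 + D_2/(1+r)^2 + D_3/(1+r)^3 + D_4/(1+r)^4 + TV/(1+r)^4
    = 4.24971 + 4.26951 + 4.28941 + 4.30940 + 155.13830 = 172.25633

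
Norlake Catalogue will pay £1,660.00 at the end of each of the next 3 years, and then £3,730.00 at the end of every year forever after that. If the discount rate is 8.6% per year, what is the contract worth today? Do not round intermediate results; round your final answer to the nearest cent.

PV of 3-year annuity: £1,660.00 × [1 − (1+0.086)^−3] / 0.086 = 4232.08585
Perpetuity value at year 3: £3,730.00 / 0.086 = 43372.09302
PV of perpetuity: 43372.09302 / (1+0.086)^3 = 33862.64711
Total PV = 4232.08585 + 33862.64711 = 38094.73296

£38094.73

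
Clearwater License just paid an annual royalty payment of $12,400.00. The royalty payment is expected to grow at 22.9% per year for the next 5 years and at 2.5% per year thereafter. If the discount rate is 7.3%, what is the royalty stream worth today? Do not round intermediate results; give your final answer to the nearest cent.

D_1 = 15239.60000
D_2 = 18729.46840
D_3 = 23018.51666
D_4 = 28289.75698
D_5 = 34768.11133
Terminal value at year 5: TV = D_5×(1+g_2)/(r−g_2) = 35637.31411/0.048 = 742444.04398
P_0 = D_1/(1+r)^1 + D_2/(1+r)^2 + D_3/(1+r)^3 + D_4/(1+r)^4 + D_5/(1+r)^5 + TV/(1+r)^5
    = 14202.79590 + 16267.69446 + 18632.80195 + 21341.76477 + 24444.57494 + 521993.52728 = 616883.15930

$616883.16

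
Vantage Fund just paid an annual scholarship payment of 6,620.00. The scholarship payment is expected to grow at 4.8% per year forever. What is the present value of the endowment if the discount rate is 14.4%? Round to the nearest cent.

72268.33

D₁ = D₀ × (1 + g) = 6,620.00 × 1.048 = 6,937.7600
Growing perpetuity: P = D₁ / (r − g) = 6,937.7600 / (0.144 − 0.048) = 72,268.33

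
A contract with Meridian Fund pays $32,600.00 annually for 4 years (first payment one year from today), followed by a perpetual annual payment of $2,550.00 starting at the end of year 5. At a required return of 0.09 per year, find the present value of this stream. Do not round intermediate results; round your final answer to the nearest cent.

$125686.92

PV of 4-year annuity: $32,600.00 × [1 − (1+0.09)^−4] / 0.09 = 105614.86799
Perpetuity value at year 4: $2,550.00 / 0.09 = 28333.33333
PV of perpetuity: 28333.33333 / (1+0.09)^4 = 20072.04765
Total PV = 105614.86799 + 20072.04765 = 125686.91564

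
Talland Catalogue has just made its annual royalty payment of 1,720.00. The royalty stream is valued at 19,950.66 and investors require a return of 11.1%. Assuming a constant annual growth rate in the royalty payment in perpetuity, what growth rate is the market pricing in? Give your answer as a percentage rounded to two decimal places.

2.28%

P = D₀(1+g)/(r−g) ⇒ P(r−g) = D₀(1+g) ⇒ g(P+D₀) = P·r − D₀
g = (P·r − D₀)/(P + D₀) = (19,950.66×0.111 − 1,720.00) / (19,950.66 + 1,720.00) = 0.022820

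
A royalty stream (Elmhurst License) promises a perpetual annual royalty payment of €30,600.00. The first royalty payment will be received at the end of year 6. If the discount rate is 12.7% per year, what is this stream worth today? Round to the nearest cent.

Value at end of year 5: C / r = €30,600.00 / 0.127 = €240,944.8819
Discount to today: PV = €240,944.8819 / (1 + 0.127)^5 = €240,944.8819 / 1.818108 = €132,525.10

€132525.10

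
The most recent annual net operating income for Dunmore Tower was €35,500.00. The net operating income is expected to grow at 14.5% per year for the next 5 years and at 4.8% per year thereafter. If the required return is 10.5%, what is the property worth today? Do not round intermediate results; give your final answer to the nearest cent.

€977437.92

D_1 = 40647.50000
D_2 = 46541.38750
D_3 = 53289.88869
D_4 = 61016.92255
D_5 = 69864.37632
Terminal value at year 5: TV = D_5×(1+g_2)/(r−g_2) = 73217.86638/0.057 = 1284523.97157
P_0 = D_1/(1+r)^1 + D_2/(1+r)^2 + D_3/(1+r)^3 + D_4/(1+r)^4 + D_5/(1+r)^5 + TV/(1+r)^5
    = 36785.06787 + 38116.65404 + 39496.44242 + 40926.17789 + 42407.66850 + 779705.90500 = 977437.91573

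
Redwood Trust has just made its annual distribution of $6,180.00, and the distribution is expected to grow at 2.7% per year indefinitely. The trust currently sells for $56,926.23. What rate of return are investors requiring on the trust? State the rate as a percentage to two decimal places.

D₁ = $6,180.00 × 1.027 = $6,346.8600
P = D₁/(r − g) ⇒ r = D₁/P + g = $6,346.8600/$56,926.23 + 0.027 = 0.111493 + 0.027 = 0.138493

13.85%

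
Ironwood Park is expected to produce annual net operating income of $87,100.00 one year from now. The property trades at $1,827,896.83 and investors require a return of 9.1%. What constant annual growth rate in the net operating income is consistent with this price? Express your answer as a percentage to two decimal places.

4.33%

P = D₁/(r−g) ⇒ g = r − D₁/P = 0.091 − $87,100.00/$1,827,896.83 = 0.043350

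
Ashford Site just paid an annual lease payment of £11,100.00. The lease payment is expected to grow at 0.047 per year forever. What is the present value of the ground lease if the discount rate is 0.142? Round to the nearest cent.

D₁ = D₀ × (1 + g) = £11,100.00 × 1.047 = £11,621.7000
Growing perpetuity: P = D₁ / (r − g) = £11,621.7000 / (0.142 − 0.047) = £122,333.68

£122333.68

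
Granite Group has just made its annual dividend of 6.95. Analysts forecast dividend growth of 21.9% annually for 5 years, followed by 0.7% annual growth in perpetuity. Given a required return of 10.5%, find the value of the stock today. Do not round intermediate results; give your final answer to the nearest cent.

163.78

D_1 = 8.47205
D_2 = 10.32743
D_3 = 12.58914
D_4 = 15.34616
D_5 = 18.70696
Terminal value at year 5: TV = D_5×(1+g_2)/(r−g_2) = 18.83791/0.098 = 192.22361
P_0 = D_1/(1+r)^1 + D_2/(1+r)^2 + D_3/(1+r)^3 + D_4/(1+r)^4 + D_5/(1+r)^5 + TV/(1+r)^5
    = 7.66701 + 8.45800 + 9.33059 + 10.29320 + 11.35513 + 116.67971 = 163.78364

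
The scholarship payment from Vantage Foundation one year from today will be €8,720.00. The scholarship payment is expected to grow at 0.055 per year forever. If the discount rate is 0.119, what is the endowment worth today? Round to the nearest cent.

€136250.00

Growing perpetuity: P = D₁ / (r − g) = €8,720.0000 / (0.119 − 0.055) = €136,250.00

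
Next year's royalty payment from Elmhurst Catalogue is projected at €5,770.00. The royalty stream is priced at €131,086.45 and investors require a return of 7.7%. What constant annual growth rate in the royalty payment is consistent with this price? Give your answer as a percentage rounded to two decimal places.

3.30%

P = D₁/(r−g) ⇒ g = r − D₁/P = 0.077 − €5,770.00/€131,086.45 = 0.032983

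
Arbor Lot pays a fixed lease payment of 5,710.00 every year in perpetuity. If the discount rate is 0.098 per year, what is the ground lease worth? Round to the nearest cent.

58265.31

Level perpetuity: PV = C / r = 5,710.00 / 0.098 = 58,265.31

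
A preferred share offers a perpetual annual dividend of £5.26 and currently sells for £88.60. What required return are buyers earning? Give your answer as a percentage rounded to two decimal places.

P = C/r ⇒ r = C/P = £5.26/£88.60 = 0.059368

5.94%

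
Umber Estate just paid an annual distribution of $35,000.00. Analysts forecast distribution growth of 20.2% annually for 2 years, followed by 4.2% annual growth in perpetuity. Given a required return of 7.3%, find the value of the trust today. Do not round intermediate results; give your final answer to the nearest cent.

D_1 = 42070.00000
D_2 = 50568.14000
Terminal value at year 2: TV = D_2×(1+g_2)/(r−g_2) = 52692.00188/0.031 = 1699741.99613
P_0 = D_1/(1+r)^1 + D_2/(1+r)^2 + TV/(1+r)^2
    = 39207.82852 + 43921.53763 + 1476330.39394 = 1559459.76009

$1559459.76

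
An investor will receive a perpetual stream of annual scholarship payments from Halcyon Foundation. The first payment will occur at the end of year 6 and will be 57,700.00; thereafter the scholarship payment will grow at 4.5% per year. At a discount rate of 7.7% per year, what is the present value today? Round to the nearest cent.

Value at end of year 5: C₁ / (r − g) = 57,700.00 / (0.077 − 0.045) = 1,803,125.0000
Discount to today: PV = 1,803,125.0000 / (1 + 0.077)^5 = 1,803,125.0000 / 1.449034 = 1,244,363.66

1244363.66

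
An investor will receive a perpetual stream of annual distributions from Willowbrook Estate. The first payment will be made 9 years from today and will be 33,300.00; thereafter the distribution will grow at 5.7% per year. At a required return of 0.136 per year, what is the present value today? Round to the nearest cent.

Value at end of year 8: C₁ / (r − g) = 33,300.00 / (0.136 − 0.057) = 421,518.9873
Discount to today: PV = 421,518.9873 / (1 + 0.136)^8 = 421,518.9873 / 2.773490 = 151,981.42

151981.42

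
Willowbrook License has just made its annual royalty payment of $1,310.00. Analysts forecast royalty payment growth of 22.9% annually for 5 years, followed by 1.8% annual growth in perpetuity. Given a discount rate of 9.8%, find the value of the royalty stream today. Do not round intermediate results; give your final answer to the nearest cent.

$38589.46

D_1 = 1609.99000
D_2 = 1978.67771
D_3 = 2431.79491
D_4 = 2988.67594
D_5 = 3673.08273
Terminal value at year 5: TV = D_5×(1+g_2)/(r−g_2) = 3739.19822/0.08 = 46739.97773
P_0 = D_1/(1+r)^1 + D_2/(1+r)^2 + D_3/(1+r)^3 + D_4/(1+r)^4 + D_5/(1+r)^5 + TV/(1+r)^5
    = 1466.29326 + 1641.23353 + 1837.04555 + 2056.21947 + 2301.54256 + 29287.12903 = 38589.46339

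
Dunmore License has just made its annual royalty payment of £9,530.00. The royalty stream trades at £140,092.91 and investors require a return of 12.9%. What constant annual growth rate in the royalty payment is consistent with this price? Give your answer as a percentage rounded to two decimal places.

P = D₀(1+g)/(r−g) ⇒ P(r−g) = D₀(1+g) ⇒ g(P+D₀) = P·r − D₀
g = (P·r − D₀)/(P + D₀) = (£140,092.91×0.129 − £9,530.00) / (£140,092.91 + £9,530.00) = 0.057090

5.71%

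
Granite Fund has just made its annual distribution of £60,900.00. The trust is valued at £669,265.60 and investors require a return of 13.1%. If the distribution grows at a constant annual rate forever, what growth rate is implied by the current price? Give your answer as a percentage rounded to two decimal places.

3.67%

P = D₀(1+g)/(r−g) ⇒ P(r−g) = D₀(1+g) ⇒ g(P+D₀) = P·r − D₀
g = (P·r − D₀)/(P + D₀) = (£669,265.60×0.131 − £60,900.00) / (£669,265.60 + £60,900.00) = 0.036668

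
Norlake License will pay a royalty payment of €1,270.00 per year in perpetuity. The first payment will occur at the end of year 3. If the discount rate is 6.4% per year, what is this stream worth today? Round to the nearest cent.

Value at end of year 2: C / r = €1,270.00 / 0.064 = €19,843.7500
Discount to today: PV = €19,843.7500 / (1 + 0.064)^2 = €19,843.7500 / 1.132096 = €17,528.33

€17528.33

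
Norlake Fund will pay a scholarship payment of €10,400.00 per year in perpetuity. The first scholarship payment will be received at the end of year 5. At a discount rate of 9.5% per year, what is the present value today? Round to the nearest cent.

Value at end of year 4: C / r = €10,400.00 / 0.095 = €109,473.6842
Discount to today: PV = €109,473.6842 / (1 + 0.095)^4 = €109,473.6842 / 1.437661 = €76,147.08

€76147.08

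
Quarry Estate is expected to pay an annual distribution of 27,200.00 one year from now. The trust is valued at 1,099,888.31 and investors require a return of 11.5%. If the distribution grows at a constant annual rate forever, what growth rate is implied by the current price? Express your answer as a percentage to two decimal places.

9.03%

P = D₁/(r−g) ⇒ g = r − D₁/P = 0.115 − 27,200.00/1,099,888.31 = 0.090270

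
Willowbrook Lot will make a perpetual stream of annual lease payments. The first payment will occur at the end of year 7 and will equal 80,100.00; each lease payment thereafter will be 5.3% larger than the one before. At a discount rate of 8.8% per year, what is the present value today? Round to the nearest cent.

Value at end of year 6: C₁ / (r − g) = 80,100.00 / (0.088 − 0.053) = 2,288,571.4286
Discount to today: PV = 2,288,571.4286 / (1 + 0.088)^6 = 2,288,571.4286 / 1.658721 = 1,379,720.44

1379720.44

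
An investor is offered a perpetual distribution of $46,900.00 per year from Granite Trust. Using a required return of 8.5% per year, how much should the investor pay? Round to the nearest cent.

$551764.71

Level perpetuity: PV = C / r = $46,900.00 / 0.085 = $551,764.71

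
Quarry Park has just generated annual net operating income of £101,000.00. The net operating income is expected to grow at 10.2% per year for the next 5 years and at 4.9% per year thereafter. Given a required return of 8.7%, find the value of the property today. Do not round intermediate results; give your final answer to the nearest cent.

£3512182.85

D_1 = 111302.00000
D_2 = 122654.80400
D_3 = 135165.59401
D_4 = 148952.48460
D_5 = 164145.63803
Terminal value at year 5: TV = D_5×(1+g_2)/(r−g_2) = 172188.77429/0.038 = 4531283.53392
P_0 = D_1/(1+r)^1 + D_2/(1+r)^2 + D_3/(1+r)^3 + D_4/(1+r)^4 + D_5/(1+r)^5 + TV/(1+r)^5
    = 102393.74425 + 103806.72140 + 105239.19686 + 106691.43969 + 108163.72266 + 2985888.02821 = 3512182.85306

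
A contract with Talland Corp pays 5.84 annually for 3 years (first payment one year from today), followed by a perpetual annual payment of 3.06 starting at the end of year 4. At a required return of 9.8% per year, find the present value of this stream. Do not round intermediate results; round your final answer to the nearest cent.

PV of 3-year annuity: 5.84 × [1 − (1+0.098)^−3] / 0.098 = 14.57450
Perpetuity value at year 3: 3.06 / 0.098 = 31.22449
PV of perpetuity: 31.22449 / (1+0.098)^3 = 23.58785
Total PV = 14.57450 + 23.58785 = 38.16235

38.16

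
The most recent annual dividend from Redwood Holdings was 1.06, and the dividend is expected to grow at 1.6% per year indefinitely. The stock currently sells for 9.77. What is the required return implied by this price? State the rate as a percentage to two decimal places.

12.62%

D₁ = 1.06 × 1.016 = 1.0770
P = D₁/(r − g) ⇒ r = D₁/P + g = 1.0770/9.77 + 0.016 = 0.110231 + 0.016 = 0.126231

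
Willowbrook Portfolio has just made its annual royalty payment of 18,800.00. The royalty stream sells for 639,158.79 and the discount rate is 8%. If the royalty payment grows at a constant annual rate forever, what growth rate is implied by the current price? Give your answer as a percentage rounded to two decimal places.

P = D₀(1+g)/(r−g) ⇒ P(r−g) = D₀(1+g) ⇒ g(P+D₀) = P·r − D₀
g = (P·r − D₀)/(P + D₀) = (639,158.79×0.08 − 18,800.00) / (639,158.79 + 18,800.00) = 0.049141

4.91%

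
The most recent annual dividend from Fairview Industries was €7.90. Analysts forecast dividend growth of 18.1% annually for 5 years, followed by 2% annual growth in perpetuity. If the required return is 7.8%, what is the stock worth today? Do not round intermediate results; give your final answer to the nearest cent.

D_1 = 9.32990
D_2 = 11.01861
D_3 = 13.01298
D_4 = 15.36833
D_5 = 18.15000
Terminal value at year 5: TV = D_5×(1+g_2)/(r−g_2) = 18.51300/0.058 = 319.18962
P_0 = D_1/(1+r)^1 + D_2/(1+r)^2 + D_3/(1+r)^3 + D_4/(1+r)^4 + D_5/(1+r)^5 + TV/(1+r)^5
    = 8.65482 + 9.48177 + 10.38773 + 11.38025 + 12.46760 + 219.25775 = 271.62991

€271.63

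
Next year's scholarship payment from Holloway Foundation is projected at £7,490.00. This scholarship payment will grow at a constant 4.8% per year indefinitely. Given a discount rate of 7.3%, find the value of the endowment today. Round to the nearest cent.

Growing perpetuity: P = D₁ / (r − g) = £7,490.0000 / (0.073 − 0.048) = £299,600.00

£299600.00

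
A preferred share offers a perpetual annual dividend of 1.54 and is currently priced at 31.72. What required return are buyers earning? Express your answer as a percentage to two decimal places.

4.85%

P = C/r ⇒ r = C/P = 1.54/31.72 = 0.048550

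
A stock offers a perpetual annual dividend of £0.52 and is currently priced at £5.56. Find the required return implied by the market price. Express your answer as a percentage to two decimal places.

P = C/r ⇒ r = C/P = £0.52/£5.56 = 0.093525

9.35%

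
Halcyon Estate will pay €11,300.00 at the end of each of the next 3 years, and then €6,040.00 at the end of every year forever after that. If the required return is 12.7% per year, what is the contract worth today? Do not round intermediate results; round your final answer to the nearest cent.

€60042.26

PV of 3-year annuity: €11,300.00 × [1 − (1+0.127)^−3] / 0.127 = 26817.52747
Perpetuity value at year 3: €6,040.00 / 0.127 = 47559.05512
PV of perpetuity: 47559.05512 / (1+0.127)^3 = 33224.73070
Total PV = 26817.52747 + 33224.73070 = 60042.25817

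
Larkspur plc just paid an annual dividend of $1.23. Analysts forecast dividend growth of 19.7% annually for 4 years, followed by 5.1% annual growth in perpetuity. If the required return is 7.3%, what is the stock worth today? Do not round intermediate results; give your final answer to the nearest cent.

D_1 = 1.47231
D_2 = 1.76236
D_3 = 2.10954
D_4 = 2.52512
Terminal value at year 4: TV = D_4×(1+g_2)/(r−g_2) = 2.65390/0.022 = 120.63178
P_0 = D_1/(1+r)^1 + D_2/(1+r)^2 + D_3/(1+r)^3 + D_4/(1+r)^4 + TV/(1+r)^4
    = 1.37214 + 1.53071 + 1.70761 + 1.90495 + 91.00450 = 97.51991

$97.52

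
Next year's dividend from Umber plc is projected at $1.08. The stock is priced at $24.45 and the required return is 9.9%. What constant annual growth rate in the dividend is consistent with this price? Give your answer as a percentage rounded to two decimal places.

P = D₁/(r−g) ⇒ g = r − D₁/P = 0.099 − $1.08/$24.45 = 0.054828

5.48%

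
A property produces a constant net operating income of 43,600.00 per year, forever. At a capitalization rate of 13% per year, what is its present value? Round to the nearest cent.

Level perpetuity: PV = C / r = 43,600.00 / 0.13 = 335,384.62

335384.62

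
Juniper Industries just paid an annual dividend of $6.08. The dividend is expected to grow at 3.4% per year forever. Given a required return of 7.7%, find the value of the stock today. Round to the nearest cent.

D₁ = D₀ × (1 + g) = $6.08 × 1.034 = $6.2867
Growing perpetuity: P = D₁ / (r − g) = $6.2867 / (0.077 − 0.034) = $146.20

$146.20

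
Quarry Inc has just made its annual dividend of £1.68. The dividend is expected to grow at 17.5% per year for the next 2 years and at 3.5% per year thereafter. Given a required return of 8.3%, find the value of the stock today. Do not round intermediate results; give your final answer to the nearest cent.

D_1 = 1.97400
D_2 = 2.31945
Terminal value at year 2: TV = D_2×(1+g_2)/(r−g_2) = 2.40063/0.048 = 50.01314
P_0 = D_1/(1+r)^1 + D_2/(1+r)^2 + TV/(1+r)^2
    = 1.82271 + 1.97755 + 42.64098 = 46.44125

£46.44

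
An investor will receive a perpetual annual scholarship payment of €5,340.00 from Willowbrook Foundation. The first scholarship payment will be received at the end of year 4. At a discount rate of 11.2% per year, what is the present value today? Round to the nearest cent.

€34674.39

Value at end of year 3: C / r = €5,340.00 / 0.112 = €47,678.5714
Discount to today: PV = €47,678.5714 / (1 + 0.112)^3 = €47,678.5714 / 1.375037 = €34,674.39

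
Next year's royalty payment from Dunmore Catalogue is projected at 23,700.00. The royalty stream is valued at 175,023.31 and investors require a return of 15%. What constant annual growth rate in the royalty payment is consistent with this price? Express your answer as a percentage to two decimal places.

1.46%

P = D₁/(r−g) ⇒ g = r − D₁/P = 0.15 − 23,700.00/175,023.31 = 0.014589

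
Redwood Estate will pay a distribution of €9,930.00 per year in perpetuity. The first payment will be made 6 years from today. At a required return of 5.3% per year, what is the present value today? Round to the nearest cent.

€144720.99

Value at end of year 5: C / r = €9,930.00 / 0.053 = €187,358.4906
Discount to today: PV = €187,358.4906 / (1 + 0.053)^5 = €187,358.4906 / 1.294619 = €144,720.99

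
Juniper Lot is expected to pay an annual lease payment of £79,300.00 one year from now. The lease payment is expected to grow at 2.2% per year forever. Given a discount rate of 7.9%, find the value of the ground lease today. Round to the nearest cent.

Growing perpetuity: P = D₁ / (r − g) = £79,300.0000 / (0.079 − 0.022) = £1,391,228.07

£1391228.07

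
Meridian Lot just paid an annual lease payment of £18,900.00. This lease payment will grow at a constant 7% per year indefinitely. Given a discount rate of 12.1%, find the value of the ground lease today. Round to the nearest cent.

£396529.41

D₁ = D₀ × (1 + g) = £18,900.00 × 1.07 = £20,223.0000
Growing perpetuity: P = D₁ / (r − g) = £20,223.0000 / (0.121 − 0.07) = £396,529.41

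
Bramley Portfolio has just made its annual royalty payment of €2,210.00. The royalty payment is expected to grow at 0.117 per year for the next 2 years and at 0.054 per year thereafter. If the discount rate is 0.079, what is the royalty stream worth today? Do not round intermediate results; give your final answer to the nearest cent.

€104508.13

D_1 = 2468.57000
D_2 = 2757.39269
Terminal value at year 2: TV = D_2×(1+g_2)/(r−g_2) = 2906.29190/0.025 = 116251.67581
P_0 = D_1/(1+r)^1 + D_2/(1+r)^2 + TV/(1+r)^2
    = 2287.83133 + 2368.40370 + 99851.89992 = 104508.13494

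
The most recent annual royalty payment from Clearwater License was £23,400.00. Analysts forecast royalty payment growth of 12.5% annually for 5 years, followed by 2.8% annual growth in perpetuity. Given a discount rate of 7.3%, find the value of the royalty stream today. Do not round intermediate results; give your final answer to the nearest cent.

D_1 = 26325.00000
D_2 = 29615.62500
D_3 = 33317.57812
D_4 = 37482.27539
D_5 = 42167.55981
Terminal value at year 5: TV = D_5×(1+g_2)/(r−g_2) = 43348.25149/0.045 = 963294.47754
P_0 = D_1/(1+r)^1 + D_2/(1+r)^2 + D_3/(1+r)^3 + D_4/(1+r)^4 + D_5/(1+r)^5 + TV/(1+r)^5
    = 24534.01678 + 25722.99056 + 26969.58470 + 28276.59160 + 29646.93900 + 677267.85098 = 812417.97361

£812417.97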